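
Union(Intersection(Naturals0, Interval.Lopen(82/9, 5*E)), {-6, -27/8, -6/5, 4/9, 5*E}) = Union({-6, -27/8, -6/5, 4/9, 5*E}, Range(10, 14, 1))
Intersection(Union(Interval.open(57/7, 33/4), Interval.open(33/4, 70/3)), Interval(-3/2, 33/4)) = Interval.open(57/7, 33/4)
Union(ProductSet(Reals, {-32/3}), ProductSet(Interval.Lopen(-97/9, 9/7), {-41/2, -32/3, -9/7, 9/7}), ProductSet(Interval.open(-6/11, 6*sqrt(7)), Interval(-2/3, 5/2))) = Union(ProductSet(Interval.Lopen(-97/9, 9/7), {-41/2, -32/3, -9/7, 9/7}), ProductSet(Interval.open(-6/11, 6*sqrt(7)), Interval(-2/3, 5/2)), ProductSet(Reals, {-32/3}))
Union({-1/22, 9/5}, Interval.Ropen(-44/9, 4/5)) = Union({9/5}, Interval.Ropen(-44/9, 4/5))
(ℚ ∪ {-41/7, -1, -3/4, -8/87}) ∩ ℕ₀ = ℕ₀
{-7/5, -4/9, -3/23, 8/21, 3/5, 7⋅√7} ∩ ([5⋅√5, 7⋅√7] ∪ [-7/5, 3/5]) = {-7/5, -4/9, -3/23, 8/21, 3/5, 7⋅√7}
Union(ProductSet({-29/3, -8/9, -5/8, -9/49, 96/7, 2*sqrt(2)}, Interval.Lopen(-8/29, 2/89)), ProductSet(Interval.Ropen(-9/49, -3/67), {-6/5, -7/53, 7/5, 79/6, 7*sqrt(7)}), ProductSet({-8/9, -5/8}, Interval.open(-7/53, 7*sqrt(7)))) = Union(ProductSet({-8/9, -5/8}, Interval.open(-7/53, 7*sqrt(7))), ProductSet({-29/3, -8/9, -5/8, -9/49, 96/7, 2*sqrt(2)}, Interval.Lopen(-8/29, 2/89)), ProductSet(Interval.Ropen(-9/49, -3/67), {-6/5, -7/53, 7/5, 79/6, 7*sqrt(7)}))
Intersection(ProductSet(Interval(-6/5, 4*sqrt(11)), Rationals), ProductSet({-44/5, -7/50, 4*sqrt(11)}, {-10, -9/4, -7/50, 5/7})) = ProductSet({-7/50, 4*sqrt(11)}, {-10, -9/4, -7/50, 5/7})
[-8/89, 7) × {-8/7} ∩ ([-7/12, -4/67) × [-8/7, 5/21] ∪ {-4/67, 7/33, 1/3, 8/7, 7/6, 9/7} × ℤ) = [-8/89, -4/67) × {-8/7}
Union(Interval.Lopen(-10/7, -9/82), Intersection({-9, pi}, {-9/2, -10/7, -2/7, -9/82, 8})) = Interval.Lopen(-10/7, -9/82)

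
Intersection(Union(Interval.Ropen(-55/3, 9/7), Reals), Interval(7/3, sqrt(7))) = Interval(7/3, sqrt(7))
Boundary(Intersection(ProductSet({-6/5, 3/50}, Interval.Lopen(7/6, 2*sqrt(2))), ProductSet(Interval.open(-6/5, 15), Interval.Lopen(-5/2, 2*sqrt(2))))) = ProductSet({3/50}, Interval(7/6, 2*sqrt(2)))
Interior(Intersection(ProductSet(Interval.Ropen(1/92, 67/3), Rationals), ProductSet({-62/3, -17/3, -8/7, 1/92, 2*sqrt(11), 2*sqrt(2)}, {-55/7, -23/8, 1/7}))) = EmptySet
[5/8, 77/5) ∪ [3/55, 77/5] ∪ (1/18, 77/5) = [3/55, 77/5]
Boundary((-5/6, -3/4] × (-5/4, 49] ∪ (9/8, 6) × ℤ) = ([9/8, 6] × ℤ) ∪ ({-5/6, -3/4} × [-5/4, 49]) ∪ ([-5/6, -3/4] × {-5/4, 49})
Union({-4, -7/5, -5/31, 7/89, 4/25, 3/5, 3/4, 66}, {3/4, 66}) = {-4, -7/5, -5/31, 7/89, 4/25, 3/5, 3/4, 66}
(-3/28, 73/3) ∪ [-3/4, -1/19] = [-3/4, 73/3)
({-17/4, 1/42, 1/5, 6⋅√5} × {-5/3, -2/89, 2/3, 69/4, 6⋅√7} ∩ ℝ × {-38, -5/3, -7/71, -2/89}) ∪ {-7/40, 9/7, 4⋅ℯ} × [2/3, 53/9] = ({-7/40, 9/7, 4⋅ℯ} × [2/3, 53/9]) ∪ ({-17/4, 1/42, 1/5, 6⋅√5} × {-5/3, -2/89})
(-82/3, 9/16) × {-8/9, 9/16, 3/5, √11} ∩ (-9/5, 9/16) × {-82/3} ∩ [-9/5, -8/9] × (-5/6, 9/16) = ∅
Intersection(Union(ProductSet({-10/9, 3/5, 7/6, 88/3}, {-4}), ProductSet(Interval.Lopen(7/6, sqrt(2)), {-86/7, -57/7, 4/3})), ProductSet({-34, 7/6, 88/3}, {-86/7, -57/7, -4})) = ProductSet({7/6, 88/3}, {-4})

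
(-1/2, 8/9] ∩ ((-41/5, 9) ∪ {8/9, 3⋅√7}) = (-1/2, 8/9]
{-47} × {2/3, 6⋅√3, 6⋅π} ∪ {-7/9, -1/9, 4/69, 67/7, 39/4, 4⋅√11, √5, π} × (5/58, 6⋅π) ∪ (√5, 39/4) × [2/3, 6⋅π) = ({-47} × {2/3, 6⋅√3, 6⋅π}) ∪ ((√5, 39/4) × [2/3, 6⋅π)) ∪ ({-7/9, -1/9, 4/69, 67/7, 39/4, 4⋅√11, √5, π} × (5/58, 6⋅π))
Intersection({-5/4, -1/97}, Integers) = EmptySet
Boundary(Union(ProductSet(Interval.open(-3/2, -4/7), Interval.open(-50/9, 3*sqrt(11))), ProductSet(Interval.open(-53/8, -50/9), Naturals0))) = Union(ProductSet({-3/2, -4/7}, Interval(-50/9, 3*sqrt(11))), ProductSet(Interval(-53/8, -50/9), Union(Complement(Naturals0, Interval.open(-50/9, 3*sqrt(11))), Naturals0)), ProductSet(Interval(-3/2, -4/7), {-50/9, 3*sqrt(11)}))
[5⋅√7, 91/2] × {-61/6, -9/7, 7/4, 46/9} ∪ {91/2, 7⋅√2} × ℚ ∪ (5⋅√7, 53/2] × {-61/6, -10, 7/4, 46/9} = ({91/2, 7⋅√2} × ℚ) ∪ ((5⋅√7, 53/2] × {-61/6, -10, 7/4, 46/9}) ∪ ([5⋅√7, 91/2] × {-61/6, -9/7, 7/4, 46/9})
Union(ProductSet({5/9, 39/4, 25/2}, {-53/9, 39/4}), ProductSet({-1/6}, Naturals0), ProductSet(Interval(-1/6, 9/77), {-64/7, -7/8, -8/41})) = Union(ProductSet({-1/6}, Naturals0), ProductSet({5/9, 39/4, 25/2}, {-53/9, 39/4}), ProductSet(Interval(-1/6, 9/77), {-64/7, -7/8, -8/41}))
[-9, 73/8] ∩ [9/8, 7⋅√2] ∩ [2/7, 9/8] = {9/8}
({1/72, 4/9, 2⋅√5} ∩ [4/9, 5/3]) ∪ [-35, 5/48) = [-35, 5/48) ∪ {4/9}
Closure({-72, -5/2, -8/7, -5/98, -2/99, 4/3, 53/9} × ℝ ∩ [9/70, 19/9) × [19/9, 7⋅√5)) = {4/3} × [19/9, 7⋅√5]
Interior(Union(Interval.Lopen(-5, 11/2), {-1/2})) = Interval.open(-5, 11/2)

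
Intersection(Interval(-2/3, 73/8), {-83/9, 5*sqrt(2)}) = {5*sqrt(2)}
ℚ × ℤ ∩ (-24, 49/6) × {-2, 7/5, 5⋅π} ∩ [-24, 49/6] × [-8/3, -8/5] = (ℚ ∩ (-24, 49/6)) × {-2}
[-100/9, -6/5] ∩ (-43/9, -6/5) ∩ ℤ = {-4, -3, -2}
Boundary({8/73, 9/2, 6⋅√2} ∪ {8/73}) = {8/73, 9/2, 6⋅√2}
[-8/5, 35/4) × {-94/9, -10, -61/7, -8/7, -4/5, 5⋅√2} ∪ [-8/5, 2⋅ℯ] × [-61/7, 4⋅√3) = ([-8/5, 35/4) × {-94/9, -10, -61/7, -8/7, -4/5, 5⋅√2}) ∪ ([-8/5, 2⋅ℯ] × [-61/7, 4⋅√3))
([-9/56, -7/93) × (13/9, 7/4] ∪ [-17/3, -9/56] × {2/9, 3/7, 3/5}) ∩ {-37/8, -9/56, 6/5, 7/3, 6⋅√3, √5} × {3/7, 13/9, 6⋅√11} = {-37/8, -9/56} × {3/7}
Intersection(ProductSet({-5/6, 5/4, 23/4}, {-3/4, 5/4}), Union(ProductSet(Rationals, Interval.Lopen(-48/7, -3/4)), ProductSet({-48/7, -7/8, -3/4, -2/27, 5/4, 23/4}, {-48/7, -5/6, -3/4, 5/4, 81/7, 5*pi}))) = Union(ProductSet({5/4, 23/4}, {-3/4, 5/4}), ProductSet({-5/6, 5/4, 23/4}, {-3/4}))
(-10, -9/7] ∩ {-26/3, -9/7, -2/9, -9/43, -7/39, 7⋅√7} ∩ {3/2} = ∅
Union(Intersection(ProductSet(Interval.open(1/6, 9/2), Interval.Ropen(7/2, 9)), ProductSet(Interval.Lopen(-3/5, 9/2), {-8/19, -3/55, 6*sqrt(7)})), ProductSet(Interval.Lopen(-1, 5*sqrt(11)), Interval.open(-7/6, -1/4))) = ProductSet(Interval.Lopen(-1, 5*sqrt(11)), Interval.open(-7/6, -1/4))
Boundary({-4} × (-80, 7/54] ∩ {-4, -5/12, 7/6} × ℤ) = {-4} × {-79, -78, …, 0}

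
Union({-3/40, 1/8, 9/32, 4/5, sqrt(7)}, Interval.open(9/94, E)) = Union({-3/40}, Interval.open(9/94, E))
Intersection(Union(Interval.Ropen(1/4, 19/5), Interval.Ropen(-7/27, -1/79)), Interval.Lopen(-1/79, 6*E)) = Interval.Ropen(1/4, 19/5)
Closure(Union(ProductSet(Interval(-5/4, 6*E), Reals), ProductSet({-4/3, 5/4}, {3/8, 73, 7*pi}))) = Union(ProductSet({-4/3, 5/4}, {3/8, 73, 7*pi}), ProductSet(Interval(-5/4, 6*E), Reals))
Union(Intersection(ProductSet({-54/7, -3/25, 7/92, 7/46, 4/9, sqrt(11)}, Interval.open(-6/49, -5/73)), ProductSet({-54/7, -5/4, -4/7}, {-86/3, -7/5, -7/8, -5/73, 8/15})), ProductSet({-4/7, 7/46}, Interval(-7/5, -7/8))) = ProductSet({-4/7, 7/46}, Interval(-7/5, -7/8))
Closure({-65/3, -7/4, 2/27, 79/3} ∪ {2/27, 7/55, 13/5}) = {-65/3, -7/4, 2/27, 7/55, 13/5, 79/3}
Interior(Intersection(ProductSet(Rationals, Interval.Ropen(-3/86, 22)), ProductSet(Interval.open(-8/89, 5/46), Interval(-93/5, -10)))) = EmptySet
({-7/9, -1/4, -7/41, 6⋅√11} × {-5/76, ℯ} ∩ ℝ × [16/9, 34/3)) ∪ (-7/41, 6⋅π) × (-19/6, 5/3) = ({-7/9, -1/4, -7/41, 6⋅√11} × {ℯ}) ∪ ((-7/41, 6⋅π) × (-19/6, 5/3))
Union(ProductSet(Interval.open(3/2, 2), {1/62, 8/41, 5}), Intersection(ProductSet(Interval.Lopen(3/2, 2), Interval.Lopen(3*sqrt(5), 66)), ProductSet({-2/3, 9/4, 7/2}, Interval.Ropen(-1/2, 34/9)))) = ProductSet(Interval.open(3/2, 2), {1/62, 8/41, 5})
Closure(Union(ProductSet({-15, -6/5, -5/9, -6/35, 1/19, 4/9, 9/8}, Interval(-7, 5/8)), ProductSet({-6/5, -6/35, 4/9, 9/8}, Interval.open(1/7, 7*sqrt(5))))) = Union(ProductSet({-6/5, -6/35, 4/9, 9/8}, Interval(1/7, 7*sqrt(5))), ProductSet({-15, -6/5, -5/9, -6/35, 1/19, 4/9, 9/8}, Interval(-7, 5/8)))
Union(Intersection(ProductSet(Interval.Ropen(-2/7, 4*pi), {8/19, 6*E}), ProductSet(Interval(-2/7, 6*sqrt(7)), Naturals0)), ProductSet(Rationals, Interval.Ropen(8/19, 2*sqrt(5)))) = ProductSet(Rationals, Interval.Ropen(8/19, 2*sqrt(5)))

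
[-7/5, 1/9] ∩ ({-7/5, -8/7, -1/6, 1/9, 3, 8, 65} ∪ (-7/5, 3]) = [-7/5, 1/9]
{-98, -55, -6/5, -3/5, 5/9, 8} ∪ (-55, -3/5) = {-98, 5/9, 8} ∪ [-55, -3/5]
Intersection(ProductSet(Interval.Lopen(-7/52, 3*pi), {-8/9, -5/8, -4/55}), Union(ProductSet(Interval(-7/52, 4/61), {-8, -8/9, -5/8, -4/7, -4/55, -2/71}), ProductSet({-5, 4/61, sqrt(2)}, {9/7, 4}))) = ProductSet(Interval.Lopen(-7/52, 4/61), {-8/9, -5/8, -4/55})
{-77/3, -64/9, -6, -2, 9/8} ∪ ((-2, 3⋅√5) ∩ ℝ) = {-77/3, -64/9, -6} ∪ [-2, 3⋅√5)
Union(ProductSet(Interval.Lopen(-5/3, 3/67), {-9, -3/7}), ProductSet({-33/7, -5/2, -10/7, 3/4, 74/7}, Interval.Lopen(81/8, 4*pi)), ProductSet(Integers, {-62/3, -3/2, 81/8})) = Union(ProductSet({-33/7, -5/2, -10/7, 3/4, 74/7}, Interval.Lopen(81/8, 4*pi)), ProductSet(Integers, {-62/3, -3/2, 81/8}), ProductSet(Interval.Lopen(-5/3, 3/67), {-9, -3/7}))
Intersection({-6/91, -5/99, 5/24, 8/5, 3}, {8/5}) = {8/5}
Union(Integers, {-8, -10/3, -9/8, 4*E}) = Union({-10/3, -9/8, 4*E}, Integers)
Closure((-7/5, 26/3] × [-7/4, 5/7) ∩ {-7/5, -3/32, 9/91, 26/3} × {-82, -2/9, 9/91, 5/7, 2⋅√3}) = {-3/32, 9/91, 26/3} × {-2/9, 9/91}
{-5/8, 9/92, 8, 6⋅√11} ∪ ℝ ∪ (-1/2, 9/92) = (-∞, ∞)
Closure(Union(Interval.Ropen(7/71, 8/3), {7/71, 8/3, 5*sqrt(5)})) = Union({5*sqrt(5)}, Interval(7/71, 8/3))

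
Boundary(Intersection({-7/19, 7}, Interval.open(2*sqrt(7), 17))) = {7}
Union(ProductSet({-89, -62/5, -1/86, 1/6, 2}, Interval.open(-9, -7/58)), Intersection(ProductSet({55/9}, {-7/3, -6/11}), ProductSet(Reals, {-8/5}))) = ProductSet({-89, -62/5, -1/86, 1/6, 2}, Interval.open(-9, -7/58))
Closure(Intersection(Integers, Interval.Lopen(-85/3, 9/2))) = Range(-28, 5, 1)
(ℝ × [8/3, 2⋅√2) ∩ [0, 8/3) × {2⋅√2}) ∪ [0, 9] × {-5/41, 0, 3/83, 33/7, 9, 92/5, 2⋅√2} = [0, 9] × {-5/41, 0, 3/83, 33/7, 9, 92/5, 2⋅√2}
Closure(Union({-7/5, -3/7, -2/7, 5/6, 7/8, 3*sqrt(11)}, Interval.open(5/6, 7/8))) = Union({-7/5, -3/7, -2/7, 3*sqrt(11)}, Interval(5/6, 7/8))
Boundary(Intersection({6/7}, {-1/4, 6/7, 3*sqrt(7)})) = {6/7}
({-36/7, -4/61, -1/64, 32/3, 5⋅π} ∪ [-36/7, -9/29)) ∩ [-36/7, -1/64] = [-36/7, -9/29) ∪ {-4/61, -1/64}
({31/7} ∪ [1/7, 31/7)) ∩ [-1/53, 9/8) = [1/7, 9/8)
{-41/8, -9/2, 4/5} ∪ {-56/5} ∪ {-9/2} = {-56/5, -41/8, -9/2, 4/5}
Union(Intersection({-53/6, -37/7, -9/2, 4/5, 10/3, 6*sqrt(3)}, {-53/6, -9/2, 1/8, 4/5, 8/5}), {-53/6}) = {-53/6, -9/2, 4/5}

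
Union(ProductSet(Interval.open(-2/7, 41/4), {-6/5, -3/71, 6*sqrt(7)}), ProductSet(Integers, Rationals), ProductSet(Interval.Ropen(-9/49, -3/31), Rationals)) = Union(ProductSet(Interval.open(-2/7, 41/4), {-6/5, -3/71, 6*sqrt(7)}), ProductSet(Union(Integers, Interval.Ropen(-9/49, -3/31)), Rationals))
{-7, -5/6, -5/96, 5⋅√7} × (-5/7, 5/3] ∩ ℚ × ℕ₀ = {-7, -5/6, -5/96} × {0, 1}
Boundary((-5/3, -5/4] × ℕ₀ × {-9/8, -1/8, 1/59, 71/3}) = [-5/3, -5/4] × ℕ₀ × {-9/8, -1/8, 1/59, 71/3}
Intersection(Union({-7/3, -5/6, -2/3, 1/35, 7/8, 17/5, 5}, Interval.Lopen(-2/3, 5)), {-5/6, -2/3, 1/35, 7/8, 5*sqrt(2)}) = {-5/6, -2/3, 1/35, 7/8}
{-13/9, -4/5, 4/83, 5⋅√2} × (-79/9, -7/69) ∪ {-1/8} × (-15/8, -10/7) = ({-1/8} × (-15/8, -10/7)) ∪ ({-13/9, -4/5, 4/83, 5⋅√2} × (-79/9, -7/69))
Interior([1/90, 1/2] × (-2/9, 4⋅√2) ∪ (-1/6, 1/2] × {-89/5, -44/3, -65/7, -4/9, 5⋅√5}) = (1/90, 1/2) × (-2/9, 4⋅√2)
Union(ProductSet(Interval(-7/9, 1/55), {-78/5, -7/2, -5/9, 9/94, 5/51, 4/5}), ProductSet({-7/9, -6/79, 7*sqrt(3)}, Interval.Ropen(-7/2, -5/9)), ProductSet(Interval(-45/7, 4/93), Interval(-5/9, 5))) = Union(ProductSet({-7/9, -6/79, 7*sqrt(3)}, Interval.Ropen(-7/2, -5/9)), ProductSet(Interval(-45/7, 4/93), Interval(-5/9, 5)), ProductSet(Interval(-7/9, 1/55), {-78/5, -7/2, -5/9, 9/94, 5/51, 4/5}))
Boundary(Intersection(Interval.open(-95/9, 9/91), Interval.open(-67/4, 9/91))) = {-95/9, 9/91}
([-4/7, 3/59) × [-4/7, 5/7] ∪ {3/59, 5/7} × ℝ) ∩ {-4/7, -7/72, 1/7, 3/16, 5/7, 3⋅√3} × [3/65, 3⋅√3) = ({-4/7, -7/72} × [3/65, 5/7]) ∪ ({5/7} × [3/65, 3⋅√3))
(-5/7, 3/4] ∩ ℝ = (-5/7, 3/4]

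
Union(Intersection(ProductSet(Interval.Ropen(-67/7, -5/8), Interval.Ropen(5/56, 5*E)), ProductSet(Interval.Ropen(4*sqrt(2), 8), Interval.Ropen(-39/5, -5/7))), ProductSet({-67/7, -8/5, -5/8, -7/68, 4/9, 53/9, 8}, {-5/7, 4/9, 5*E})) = ProductSet({-67/7, -8/5, -5/8, -7/68, 4/9, 53/9, 8}, {-5/7, 4/9, 5*E})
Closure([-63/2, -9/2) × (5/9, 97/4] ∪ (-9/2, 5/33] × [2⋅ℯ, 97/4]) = ({-63/2, -9/2} × [5/9, 97/4]) ∪ ([-63/2, -9/2] × {5/9, 97/4}) ∪ ([-63/2, -9/2) × (5/9, 97/4]) ∪ ([-9/2, 5/33] × [2⋅ℯ, 97/4])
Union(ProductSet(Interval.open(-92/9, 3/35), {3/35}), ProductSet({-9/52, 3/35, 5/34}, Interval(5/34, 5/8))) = Union(ProductSet({-9/52, 3/35, 5/34}, Interval(5/34, 5/8)), ProductSet(Interval.open(-92/9, 3/35), {3/35}))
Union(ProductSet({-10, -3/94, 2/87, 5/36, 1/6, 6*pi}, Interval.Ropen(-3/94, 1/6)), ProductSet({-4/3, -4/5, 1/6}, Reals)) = Union(ProductSet({-4/3, -4/5, 1/6}, Reals), ProductSet({-10, -3/94, 2/87, 5/36, 1/6, 6*pi}, Interval.Ropen(-3/94, 1/6)))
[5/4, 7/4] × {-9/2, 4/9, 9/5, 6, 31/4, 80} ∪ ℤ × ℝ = (ℤ × ℝ) ∪ ([5/4, 7/4] × {-9/2, 4/9, 9/5, 6, 31/4, 80})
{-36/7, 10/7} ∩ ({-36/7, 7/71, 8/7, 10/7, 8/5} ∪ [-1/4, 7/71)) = {-36/7, 10/7}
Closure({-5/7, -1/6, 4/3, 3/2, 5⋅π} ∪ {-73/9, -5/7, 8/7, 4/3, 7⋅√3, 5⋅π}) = {-73/9, -5/7, -1/6, 8/7, 4/3, 3/2, 7⋅√3, 5⋅π}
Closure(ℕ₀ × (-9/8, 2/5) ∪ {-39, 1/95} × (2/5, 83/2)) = (ℕ₀ × [-9/8, 2/5]) ∪ ({-39, 1/95} × [2/5, 83/2])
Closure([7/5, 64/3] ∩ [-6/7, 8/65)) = ∅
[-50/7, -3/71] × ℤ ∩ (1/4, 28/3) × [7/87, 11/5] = ∅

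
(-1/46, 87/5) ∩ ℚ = ℚ ∩ (-1/46, 87/5)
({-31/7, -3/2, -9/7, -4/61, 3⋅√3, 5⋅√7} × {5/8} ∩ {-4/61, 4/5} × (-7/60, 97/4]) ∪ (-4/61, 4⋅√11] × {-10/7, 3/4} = ({-4/61} × {5/8}) ∪ ((-4/61, 4⋅√11] × {-10/7, 3/4})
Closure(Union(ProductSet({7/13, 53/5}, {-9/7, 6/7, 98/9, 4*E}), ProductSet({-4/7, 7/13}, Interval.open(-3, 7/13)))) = Union(ProductSet({-4/7, 7/13}, Interval(-3, 7/13)), ProductSet({7/13, 53/5}, {-9/7, 6/7, 98/9, 4*E}))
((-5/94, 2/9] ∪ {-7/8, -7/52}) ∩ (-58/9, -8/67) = {-7/8, -7/52}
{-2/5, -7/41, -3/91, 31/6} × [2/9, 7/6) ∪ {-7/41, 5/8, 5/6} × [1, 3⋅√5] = ({-2/5, -7/41, -3/91, 31/6} × [2/9, 7/6)) ∪ ({-7/41, 5/8, 5/6} × [1, 3⋅√5])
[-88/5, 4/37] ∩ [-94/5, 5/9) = [-88/5, 4/37]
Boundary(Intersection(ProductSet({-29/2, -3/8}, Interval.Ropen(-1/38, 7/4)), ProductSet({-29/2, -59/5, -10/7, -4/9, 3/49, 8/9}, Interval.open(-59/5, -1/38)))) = EmptySet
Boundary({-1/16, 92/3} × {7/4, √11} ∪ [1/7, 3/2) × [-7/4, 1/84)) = ({-1/16, 92/3} × {7/4, √11}) ∪ ({1/7, 3/2} × [-7/4, 1/84]) ∪ ([1/7, 3/2] × {-7/4, 1/84})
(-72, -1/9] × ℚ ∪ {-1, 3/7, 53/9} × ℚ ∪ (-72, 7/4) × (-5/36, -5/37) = ((-72, 7/4) × (-5/36, -5/37)) ∪ (((-72, -1/9] ∪ {3/7, 53/9}) × ℚ)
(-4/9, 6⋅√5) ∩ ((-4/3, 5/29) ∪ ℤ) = (-4/9, 5/29) ∪ {0, 1, …, 13}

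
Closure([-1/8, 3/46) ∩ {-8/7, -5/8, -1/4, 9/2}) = ∅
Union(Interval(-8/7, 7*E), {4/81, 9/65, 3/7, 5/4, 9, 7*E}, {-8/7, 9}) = Interval(-8/7, 7*E)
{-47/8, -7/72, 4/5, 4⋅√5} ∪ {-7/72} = {-47/8, -7/72, 4/5, 4⋅√5}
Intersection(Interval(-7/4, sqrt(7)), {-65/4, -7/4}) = {-7/4}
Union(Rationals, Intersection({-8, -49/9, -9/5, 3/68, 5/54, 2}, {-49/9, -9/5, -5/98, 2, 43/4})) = Rationals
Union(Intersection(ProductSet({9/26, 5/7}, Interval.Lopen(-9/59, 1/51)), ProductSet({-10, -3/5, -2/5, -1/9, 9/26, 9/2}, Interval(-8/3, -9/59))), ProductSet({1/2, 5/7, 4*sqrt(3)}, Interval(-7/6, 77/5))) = ProductSet({1/2, 5/7, 4*sqrt(3)}, Interval(-7/6, 77/5))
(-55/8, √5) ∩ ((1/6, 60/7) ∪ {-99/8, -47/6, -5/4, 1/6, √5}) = {-5/4} ∪ [1/6, √5)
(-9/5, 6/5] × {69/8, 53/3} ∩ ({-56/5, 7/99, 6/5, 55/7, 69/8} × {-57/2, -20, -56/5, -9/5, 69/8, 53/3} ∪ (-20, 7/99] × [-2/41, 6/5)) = {7/99, 6/5} × {69/8, 53/3}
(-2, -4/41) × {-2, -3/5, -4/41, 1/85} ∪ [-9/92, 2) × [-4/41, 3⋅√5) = ((-2, -4/41) × {-2, -3/5, -4/41, 1/85}) ∪ ([-9/92, 2) × [-4/41, 3⋅√5))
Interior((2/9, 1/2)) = (2/9, 1/2)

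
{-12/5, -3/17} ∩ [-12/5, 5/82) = {-12/5, -3/17}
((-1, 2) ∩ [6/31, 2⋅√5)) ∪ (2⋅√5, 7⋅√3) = [6/31, 2) ∪ (2⋅√5, 7⋅√3)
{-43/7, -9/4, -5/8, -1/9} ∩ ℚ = {-43/7, -9/4, -5/8, -1/9}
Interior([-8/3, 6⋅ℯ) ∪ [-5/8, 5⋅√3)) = (-8/3, 6⋅ℯ)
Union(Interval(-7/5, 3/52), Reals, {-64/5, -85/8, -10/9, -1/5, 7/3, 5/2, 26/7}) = Interval(-oo, oo)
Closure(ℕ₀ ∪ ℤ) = ℤ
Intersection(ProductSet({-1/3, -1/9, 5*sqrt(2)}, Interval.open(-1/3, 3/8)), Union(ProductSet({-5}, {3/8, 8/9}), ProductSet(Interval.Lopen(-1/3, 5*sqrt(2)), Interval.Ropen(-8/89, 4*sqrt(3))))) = ProductSet({-1/9, 5*sqrt(2)}, Interval.Ropen(-8/89, 3/8))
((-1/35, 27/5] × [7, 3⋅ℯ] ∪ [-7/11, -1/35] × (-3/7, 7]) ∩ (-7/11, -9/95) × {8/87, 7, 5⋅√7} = (-7/11, -9/95) × {8/87, 7}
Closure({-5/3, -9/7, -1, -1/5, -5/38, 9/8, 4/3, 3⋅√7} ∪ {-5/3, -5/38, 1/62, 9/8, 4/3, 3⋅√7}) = {-5/3, -9/7, -1, -1/5, -5/38, 1/62, 9/8, 4/3, 3⋅√7}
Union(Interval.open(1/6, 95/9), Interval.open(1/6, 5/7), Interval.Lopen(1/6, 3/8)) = Interval.open(1/6, 95/9)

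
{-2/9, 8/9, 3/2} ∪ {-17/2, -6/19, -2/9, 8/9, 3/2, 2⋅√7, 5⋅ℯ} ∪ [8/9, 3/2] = {-17/2, -6/19, -2/9, 2⋅√7, 5⋅ℯ} ∪ [8/9, 3/2]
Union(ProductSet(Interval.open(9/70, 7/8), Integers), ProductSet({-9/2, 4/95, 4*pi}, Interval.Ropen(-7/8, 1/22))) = Union(ProductSet({-9/2, 4/95, 4*pi}, Interval.Ropen(-7/8, 1/22)), ProductSet(Interval.open(9/70, 7/8), Integers))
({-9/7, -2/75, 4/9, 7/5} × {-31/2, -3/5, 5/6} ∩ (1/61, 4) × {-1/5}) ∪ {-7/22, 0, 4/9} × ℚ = {-7/22, 0, 4/9} × ℚ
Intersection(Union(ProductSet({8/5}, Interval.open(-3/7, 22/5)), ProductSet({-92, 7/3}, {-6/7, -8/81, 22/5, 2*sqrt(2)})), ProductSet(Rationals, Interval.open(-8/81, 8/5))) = ProductSet({8/5}, Interval.open(-8/81, 8/5))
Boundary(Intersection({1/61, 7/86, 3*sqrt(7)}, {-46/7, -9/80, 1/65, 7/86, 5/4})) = {7/86}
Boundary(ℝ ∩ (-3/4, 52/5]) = {-3/4, 52/5}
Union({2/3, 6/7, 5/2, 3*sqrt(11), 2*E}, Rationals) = Union({3*sqrt(11), 2*E}, Rationals)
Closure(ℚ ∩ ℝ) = ℝ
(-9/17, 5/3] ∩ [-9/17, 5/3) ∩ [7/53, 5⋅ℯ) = [7/53, 5/3)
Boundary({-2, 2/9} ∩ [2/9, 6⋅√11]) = {2/9}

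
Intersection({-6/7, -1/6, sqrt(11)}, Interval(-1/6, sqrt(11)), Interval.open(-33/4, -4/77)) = {-1/6}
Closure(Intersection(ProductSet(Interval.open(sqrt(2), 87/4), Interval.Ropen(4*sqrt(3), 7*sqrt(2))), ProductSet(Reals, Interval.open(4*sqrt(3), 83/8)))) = Union(ProductSet({87/4, sqrt(2)}, Interval(4*sqrt(3), 7*sqrt(2))), ProductSet(Interval(sqrt(2), 87/4), {7*sqrt(2), 4*sqrt(3)}), ProductSet(Interval.open(sqrt(2), 87/4), Interval.open(4*sqrt(3), 7*sqrt(2))))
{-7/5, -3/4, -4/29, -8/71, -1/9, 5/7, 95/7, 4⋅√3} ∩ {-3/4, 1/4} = {-3/4}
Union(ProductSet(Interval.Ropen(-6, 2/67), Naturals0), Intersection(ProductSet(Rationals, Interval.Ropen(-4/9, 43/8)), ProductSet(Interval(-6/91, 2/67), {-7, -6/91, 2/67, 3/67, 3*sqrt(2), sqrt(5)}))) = Union(ProductSet(Intersection(Interval(-6/91, 2/67), Rationals), {-6/91, 2/67, 3/67, 3*sqrt(2), sqrt(5)}), ProductSet(Interval.Ropen(-6, 2/67), Naturals0))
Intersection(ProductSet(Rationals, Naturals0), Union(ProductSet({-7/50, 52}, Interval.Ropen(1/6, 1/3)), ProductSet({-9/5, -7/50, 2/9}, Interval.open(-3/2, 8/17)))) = ProductSet({-9/5, -7/50, 2/9}, Range(0, 1, 1))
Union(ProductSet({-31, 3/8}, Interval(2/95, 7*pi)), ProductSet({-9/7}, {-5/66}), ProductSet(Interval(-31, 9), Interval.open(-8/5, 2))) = Union(ProductSet({-31, 3/8}, Interval(2/95, 7*pi)), ProductSet(Interval(-31, 9), Interval.open(-8/5, 2)))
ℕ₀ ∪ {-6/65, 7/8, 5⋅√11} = {-6/65, 7/8, 5⋅√11} ∪ ℕ₀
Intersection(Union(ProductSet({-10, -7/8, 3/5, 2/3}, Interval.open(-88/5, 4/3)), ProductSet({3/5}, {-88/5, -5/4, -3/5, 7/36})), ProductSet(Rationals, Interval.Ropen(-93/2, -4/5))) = Union(ProductSet({3/5}, {-88/5, -5/4}), ProductSet({-10, -7/8, 3/5, 2/3}, Interval.open(-88/5, -4/5)))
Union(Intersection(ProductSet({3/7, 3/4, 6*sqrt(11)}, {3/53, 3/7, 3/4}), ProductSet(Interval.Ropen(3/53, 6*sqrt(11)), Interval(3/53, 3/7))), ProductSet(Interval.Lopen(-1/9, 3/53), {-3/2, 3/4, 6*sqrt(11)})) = Union(ProductSet({3/7, 3/4}, {3/53, 3/7}), ProductSet(Interval.Lopen(-1/9, 3/53), {-3/2, 3/4, 6*sqrt(11)}))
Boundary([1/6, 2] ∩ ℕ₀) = {1, 2}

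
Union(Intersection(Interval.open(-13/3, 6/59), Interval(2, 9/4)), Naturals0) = Naturals0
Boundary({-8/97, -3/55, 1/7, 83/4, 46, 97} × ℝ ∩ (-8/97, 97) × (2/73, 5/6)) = {-3/55, 1/7, 83/4, 46} × [2/73, 5/6]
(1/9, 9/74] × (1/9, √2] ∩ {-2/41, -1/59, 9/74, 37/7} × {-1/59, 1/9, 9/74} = {9/74} × {9/74}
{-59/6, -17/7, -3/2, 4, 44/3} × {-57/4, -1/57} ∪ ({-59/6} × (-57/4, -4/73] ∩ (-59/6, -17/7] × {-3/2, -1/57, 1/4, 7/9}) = {-59/6, -17/7, -3/2, 4, 44/3} × {-57/4, -1/57}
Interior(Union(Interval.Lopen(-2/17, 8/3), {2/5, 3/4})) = Interval.open(-2/17, 8/3)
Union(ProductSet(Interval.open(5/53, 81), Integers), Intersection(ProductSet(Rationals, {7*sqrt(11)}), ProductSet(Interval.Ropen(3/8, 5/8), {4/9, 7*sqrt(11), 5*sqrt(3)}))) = Union(ProductSet(Intersection(Interval.Ropen(3/8, 5/8), Rationals), {7*sqrt(11)}), ProductSet(Interval.open(5/53, 81), Integers))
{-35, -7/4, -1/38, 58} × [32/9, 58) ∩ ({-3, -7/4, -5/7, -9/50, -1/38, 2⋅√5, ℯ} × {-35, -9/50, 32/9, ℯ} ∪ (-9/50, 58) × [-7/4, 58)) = ({-7/4, -1/38} × {32/9}) ∪ ({-1/38} × [32/9, 58))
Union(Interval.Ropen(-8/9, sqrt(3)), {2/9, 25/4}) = Union({25/4}, Interval.Ropen(-8/9, sqrt(3)))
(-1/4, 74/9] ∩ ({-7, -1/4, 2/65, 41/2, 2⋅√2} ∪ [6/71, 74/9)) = {2/65} ∪ [6/71, 74/9)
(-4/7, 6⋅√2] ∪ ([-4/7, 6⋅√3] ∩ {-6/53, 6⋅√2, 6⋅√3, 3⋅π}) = (-4/7, 6⋅√2] ∪ {6⋅√3, 3⋅π}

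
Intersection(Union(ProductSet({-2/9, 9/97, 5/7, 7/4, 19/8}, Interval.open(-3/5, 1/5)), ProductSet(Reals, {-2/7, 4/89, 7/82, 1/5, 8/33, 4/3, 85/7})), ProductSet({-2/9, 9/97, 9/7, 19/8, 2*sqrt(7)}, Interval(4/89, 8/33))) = Union(ProductSet({-2/9, 9/97, 19/8}, Interval.Ropen(4/89, 1/5)), ProductSet({-2/9, 9/97, 9/7, 19/8, 2*sqrt(7)}, {4/89, 7/82, 1/5, 8/33}))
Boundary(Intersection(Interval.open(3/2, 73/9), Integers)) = Range(2, 9, 1)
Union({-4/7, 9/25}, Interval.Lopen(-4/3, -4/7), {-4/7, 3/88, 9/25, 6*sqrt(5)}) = Union({3/88, 9/25, 6*sqrt(5)}, Interval.Lopen(-4/3, -4/7))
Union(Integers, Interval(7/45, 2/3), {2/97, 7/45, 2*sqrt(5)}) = Union({2/97, 2*sqrt(5)}, Integers, Interval(7/45, 2/3))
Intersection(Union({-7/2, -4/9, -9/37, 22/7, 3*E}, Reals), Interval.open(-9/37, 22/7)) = Interval.open(-9/37, 22/7)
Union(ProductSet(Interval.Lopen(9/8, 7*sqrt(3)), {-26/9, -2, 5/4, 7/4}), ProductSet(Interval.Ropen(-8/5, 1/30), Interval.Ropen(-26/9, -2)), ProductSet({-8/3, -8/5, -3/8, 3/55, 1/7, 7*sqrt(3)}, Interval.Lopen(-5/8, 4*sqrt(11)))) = Union(ProductSet({-8/3, -8/5, -3/8, 3/55, 1/7, 7*sqrt(3)}, Interval.Lopen(-5/8, 4*sqrt(11))), ProductSet(Interval.Ropen(-8/5, 1/30), Interval.Ropen(-26/9, -2)), ProductSet(Interval.Lopen(9/8, 7*sqrt(3)), {-26/9, -2, 5/4, 7/4}))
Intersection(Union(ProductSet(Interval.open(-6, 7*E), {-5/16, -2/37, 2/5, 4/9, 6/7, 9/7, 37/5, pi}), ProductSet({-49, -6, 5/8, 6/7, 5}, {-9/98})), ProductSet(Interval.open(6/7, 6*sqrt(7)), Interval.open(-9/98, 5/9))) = ProductSet(Interval.open(6/7, 6*sqrt(7)), {-2/37, 2/5, 4/9})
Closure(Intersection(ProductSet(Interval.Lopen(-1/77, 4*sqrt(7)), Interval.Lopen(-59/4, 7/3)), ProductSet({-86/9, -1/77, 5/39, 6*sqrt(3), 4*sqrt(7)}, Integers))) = ProductSet({5/39, 6*sqrt(3), 4*sqrt(7)}, Range(-14, 3, 1))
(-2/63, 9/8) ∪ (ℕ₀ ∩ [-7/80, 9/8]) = (-2/63, 9/8) ∪ {0, 1}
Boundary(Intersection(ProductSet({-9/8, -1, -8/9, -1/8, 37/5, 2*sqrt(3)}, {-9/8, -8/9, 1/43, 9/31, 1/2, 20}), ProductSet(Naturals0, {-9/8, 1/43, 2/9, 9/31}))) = EmptySet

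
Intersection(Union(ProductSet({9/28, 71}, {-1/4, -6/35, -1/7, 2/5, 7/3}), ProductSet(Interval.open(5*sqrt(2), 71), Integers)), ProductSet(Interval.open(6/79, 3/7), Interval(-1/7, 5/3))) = ProductSet({9/28}, {-1/7, 2/5})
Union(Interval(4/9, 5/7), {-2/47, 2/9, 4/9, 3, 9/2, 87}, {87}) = Union({-2/47, 2/9, 3, 9/2, 87}, Interval(4/9, 5/7))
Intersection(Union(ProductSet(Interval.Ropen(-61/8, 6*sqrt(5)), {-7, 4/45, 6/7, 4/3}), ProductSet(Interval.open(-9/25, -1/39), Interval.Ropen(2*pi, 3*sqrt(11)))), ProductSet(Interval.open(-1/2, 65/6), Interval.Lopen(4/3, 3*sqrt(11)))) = ProductSet(Interval.open(-9/25, -1/39), Interval.Ropen(2*pi, 3*sqrt(11)))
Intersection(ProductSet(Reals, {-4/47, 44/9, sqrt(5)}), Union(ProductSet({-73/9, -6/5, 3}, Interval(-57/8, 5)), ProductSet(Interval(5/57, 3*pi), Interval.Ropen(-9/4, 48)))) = ProductSet(Union({-73/9, -6/5}, Interval(5/57, 3*pi)), {-4/47, 44/9, sqrt(5)})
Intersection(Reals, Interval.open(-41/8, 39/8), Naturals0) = Range(0, 5, 1)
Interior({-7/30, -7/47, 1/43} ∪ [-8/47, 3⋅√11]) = (-8/47, 3⋅√11)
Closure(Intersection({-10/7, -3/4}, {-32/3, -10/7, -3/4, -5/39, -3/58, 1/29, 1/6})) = {-10/7, -3/4}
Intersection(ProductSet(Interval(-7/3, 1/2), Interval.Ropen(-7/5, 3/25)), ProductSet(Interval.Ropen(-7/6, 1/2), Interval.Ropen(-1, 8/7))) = ProductSet(Interval.Ropen(-7/6, 1/2), Interval.Ropen(-1, 3/25))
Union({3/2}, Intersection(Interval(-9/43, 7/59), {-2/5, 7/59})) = {7/59, 3/2}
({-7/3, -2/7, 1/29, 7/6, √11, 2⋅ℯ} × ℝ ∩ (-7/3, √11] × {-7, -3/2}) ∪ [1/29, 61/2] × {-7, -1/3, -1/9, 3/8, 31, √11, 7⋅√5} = ({-2/7, 1/29, 7/6, √11} × {-7, -3/2}) ∪ ([1/29, 61/2] × {-7, -1/3, -1/9, 3/8, 31, √11, 7⋅√5})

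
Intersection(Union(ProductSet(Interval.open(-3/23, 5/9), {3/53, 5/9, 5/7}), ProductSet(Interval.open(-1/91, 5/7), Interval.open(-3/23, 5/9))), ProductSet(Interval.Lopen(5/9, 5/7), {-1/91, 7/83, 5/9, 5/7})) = ProductSet(Interval.open(5/9, 5/7), {-1/91, 7/83})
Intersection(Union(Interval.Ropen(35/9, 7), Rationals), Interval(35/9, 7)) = Union(Intersection(Interval(35/9, 7), Rationals), Interval(35/9, 7))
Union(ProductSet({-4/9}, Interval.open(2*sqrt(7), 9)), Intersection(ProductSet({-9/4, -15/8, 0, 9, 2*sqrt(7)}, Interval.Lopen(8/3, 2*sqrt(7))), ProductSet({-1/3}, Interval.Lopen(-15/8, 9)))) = ProductSet({-4/9}, Interval.open(2*sqrt(7), 9))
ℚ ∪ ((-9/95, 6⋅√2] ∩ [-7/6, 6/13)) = ℚ ∪ [-9/95, 6/13]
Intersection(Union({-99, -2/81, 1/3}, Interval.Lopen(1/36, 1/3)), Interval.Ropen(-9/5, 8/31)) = Union({-2/81}, Interval.open(1/36, 8/31))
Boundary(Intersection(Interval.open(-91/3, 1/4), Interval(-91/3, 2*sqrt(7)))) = {-91/3, 1/4}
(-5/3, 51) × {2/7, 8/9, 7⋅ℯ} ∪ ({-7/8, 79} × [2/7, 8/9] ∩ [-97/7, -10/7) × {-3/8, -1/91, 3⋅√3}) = (-5/3, 51) × {2/7, 8/9, 7⋅ℯ}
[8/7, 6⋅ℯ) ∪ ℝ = (-∞, ∞)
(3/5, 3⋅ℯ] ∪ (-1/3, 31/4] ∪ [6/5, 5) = (-1/3, 3⋅ℯ]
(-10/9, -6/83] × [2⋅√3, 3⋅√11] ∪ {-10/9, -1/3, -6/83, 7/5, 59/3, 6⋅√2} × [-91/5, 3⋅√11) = ((-10/9, -6/83] × [2⋅√3, 3⋅√11]) ∪ ({-10/9, -1/3, -6/83, 7/5, 59/3, 6⋅√2} × [-91/5, 3⋅√11))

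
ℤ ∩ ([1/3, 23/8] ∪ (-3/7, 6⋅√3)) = {0, 1, …, 10}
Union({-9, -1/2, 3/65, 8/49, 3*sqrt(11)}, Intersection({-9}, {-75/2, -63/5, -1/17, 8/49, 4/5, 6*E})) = {-9, -1/2, 3/65, 8/49, 3*sqrt(11)}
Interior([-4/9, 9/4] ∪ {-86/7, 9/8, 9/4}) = (-4/9, 9/4)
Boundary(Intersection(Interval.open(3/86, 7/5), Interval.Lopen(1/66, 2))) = {3/86, 7/5}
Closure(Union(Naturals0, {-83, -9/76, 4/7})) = Union({-83, -9/76, 4/7}, Naturals0)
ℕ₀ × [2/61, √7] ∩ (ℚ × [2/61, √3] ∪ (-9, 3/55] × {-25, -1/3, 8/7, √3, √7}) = (ℕ₀ × [2/61, √3]) ∪ ({0} × {8/7, √3, √7})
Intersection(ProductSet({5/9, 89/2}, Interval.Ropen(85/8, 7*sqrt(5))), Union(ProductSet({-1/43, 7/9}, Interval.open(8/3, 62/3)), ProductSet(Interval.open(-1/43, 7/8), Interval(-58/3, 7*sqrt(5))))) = ProductSet({5/9}, Interval.Ropen(85/8, 7*sqrt(5)))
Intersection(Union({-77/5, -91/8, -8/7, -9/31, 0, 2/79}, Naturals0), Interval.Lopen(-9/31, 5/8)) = Union({2/79}, Range(0, 1, 1))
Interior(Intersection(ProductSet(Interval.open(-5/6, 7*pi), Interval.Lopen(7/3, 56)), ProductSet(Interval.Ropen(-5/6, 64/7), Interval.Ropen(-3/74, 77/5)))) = ProductSet(Interval.open(-5/6, 64/7), Interval.open(7/3, 77/5))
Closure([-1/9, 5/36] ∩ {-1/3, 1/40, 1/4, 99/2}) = {1/40}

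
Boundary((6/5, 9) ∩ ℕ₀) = {2, 3, …, 8}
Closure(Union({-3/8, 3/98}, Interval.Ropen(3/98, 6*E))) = Union({-3/8}, Interval(3/98, 6*E))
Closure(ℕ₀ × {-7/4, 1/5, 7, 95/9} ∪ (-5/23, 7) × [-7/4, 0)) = ({-5/23, 7} × [-7/4, 0]) ∪ ([-5/23, 7] × {-7/4, 0}) ∪ ((-5/23, 7) × [-7/4, 0)) ∪ ((ℕ₀ ∪ (ℕ₀ \ (-5/23, 7))) × {-7/4, 1/5, 7, 95/9})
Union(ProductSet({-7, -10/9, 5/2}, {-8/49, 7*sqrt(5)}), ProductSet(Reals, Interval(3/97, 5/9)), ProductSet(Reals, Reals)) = ProductSet(Reals, Reals)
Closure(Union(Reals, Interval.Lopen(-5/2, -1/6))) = Interval(-oo, oo)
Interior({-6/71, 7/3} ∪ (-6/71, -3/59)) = (-6/71, -3/59)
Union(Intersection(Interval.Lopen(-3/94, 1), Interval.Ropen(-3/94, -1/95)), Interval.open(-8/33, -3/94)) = Union(Interval.open(-8/33, -3/94), Interval.open(-3/94, -1/95))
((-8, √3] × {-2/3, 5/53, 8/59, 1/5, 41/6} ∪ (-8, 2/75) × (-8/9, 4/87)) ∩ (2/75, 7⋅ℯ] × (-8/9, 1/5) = (2/75, √3] × {-2/3, 5/53, 8/59}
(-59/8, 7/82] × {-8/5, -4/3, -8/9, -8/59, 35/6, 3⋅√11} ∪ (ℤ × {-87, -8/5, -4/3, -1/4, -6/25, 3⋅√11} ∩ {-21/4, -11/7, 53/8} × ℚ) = (-59/8, 7/82] × {-8/5, -4/3, -8/9, -8/59, 35/6, 3⋅√11}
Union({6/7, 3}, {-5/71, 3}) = {-5/71, 6/7, 3}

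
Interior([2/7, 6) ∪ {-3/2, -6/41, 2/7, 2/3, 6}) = (2/7, 6)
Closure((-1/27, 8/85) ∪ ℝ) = (-∞, ∞)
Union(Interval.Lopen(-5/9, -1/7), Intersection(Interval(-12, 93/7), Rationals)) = Union(Intersection(Interval(-12, 93/7), Rationals), Interval(-5/9, -1/7))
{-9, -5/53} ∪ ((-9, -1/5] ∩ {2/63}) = {-9, -5/53}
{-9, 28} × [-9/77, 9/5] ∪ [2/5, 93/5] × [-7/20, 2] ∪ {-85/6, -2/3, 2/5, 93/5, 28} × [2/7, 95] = ({-9, 28} × [-9/77, 9/5]) ∪ ([2/5, 93/5] × [-7/20, 2]) ∪ ({-85/6, -2/3, 2/5, 93/5, 28} × [2/7, 95])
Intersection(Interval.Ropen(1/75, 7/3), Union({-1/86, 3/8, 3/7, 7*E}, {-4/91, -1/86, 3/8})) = {3/8, 3/7}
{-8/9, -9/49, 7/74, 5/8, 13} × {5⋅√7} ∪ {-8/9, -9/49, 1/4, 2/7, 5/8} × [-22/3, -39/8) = ({-8/9, -9/49, 1/4, 2/7, 5/8} × [-22/3, -39/8)) ∪ ({-8/9, -9/49, 7/74, 5/8, 13} × {5⋅√7})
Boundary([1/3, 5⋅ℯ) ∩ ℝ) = {1/3, 5⋅ℯ}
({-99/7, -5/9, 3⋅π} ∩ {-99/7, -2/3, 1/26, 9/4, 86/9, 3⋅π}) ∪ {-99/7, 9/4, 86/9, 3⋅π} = {-99/7, 9/4, 86/9, 3⋅π}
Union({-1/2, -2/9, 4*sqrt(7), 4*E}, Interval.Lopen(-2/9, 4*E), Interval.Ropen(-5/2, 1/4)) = Interval(-5/2, 4*E)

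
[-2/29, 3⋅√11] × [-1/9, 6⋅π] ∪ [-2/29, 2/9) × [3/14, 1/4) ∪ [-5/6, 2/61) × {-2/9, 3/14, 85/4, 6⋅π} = ([-5/6, 2/61) × {-2/9, 3/14, 85/4, 6⋅π}) ∪ ([-2/29, 3⋅√11] × [-1/9, 6⋅π])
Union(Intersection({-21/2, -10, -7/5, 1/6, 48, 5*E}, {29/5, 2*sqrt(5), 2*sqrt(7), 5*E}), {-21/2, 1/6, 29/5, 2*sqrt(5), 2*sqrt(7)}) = {-21/2, 1/6, 29/5, 2*sqrt(5), 2*sqrt(7), 5*E}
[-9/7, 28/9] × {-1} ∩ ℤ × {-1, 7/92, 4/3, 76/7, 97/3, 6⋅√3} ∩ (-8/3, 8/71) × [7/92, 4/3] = ∅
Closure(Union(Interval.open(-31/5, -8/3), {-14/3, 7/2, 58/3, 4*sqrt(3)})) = Union({7/2, 58/3, 4*sqrt(3)}, Interval(-31/5, -8/3))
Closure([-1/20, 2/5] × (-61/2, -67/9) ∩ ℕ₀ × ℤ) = {0} × {-30, -29, …, -8}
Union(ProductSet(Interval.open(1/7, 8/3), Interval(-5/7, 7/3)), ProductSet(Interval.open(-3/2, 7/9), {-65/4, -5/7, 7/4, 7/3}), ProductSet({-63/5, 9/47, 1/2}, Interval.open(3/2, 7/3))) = Union(ProductSet({-63/5, 9/47, 1/2}, Interval.open(3/2, 7/3)), ProductSet(Interval.open(-3/2, 7/9), {-65/4, -5/7, 7/4, 7/3}), ProductSet(Interval.open(1/7, 8/3), Interval(-5/7, 7/3)))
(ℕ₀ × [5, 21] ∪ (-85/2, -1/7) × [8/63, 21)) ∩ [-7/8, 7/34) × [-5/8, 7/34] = [-7/8, -1/7) × [8/63, 7/34]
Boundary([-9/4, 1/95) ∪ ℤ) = {-9/4, 1/95} ∪ (ℤ \ (-9/4, 1/95))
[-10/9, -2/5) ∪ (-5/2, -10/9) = (-5/2, -2/5)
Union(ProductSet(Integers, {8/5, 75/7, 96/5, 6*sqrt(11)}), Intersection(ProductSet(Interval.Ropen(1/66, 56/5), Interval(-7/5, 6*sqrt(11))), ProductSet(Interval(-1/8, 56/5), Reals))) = Union(ProductSet(Integers, {8/5, 75/7, 96/5, 6*sqrt(11)}), ProductSet(Interval.Ropen(1/66, 56/5), Interval(-7/5, 6*sqrt(11))))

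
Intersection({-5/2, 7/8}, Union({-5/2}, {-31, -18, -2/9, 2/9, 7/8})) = {-5/2, 7/8}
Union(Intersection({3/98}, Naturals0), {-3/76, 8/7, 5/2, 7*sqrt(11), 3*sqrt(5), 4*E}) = {-3/76, 8/7, 5/2, 7*sqrt(11), 3*sqrt(5), 4*E}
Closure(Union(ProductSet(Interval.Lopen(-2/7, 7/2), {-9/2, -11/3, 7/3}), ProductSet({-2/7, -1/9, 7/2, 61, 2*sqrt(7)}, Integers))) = Union(ProductSet({-2/7, -1/9, 7/2, 61, 2*sqrt(7)}, Integers), ProductSet(Interval(-2/7, 7/2), {-9/2, -11/3, 7/3}))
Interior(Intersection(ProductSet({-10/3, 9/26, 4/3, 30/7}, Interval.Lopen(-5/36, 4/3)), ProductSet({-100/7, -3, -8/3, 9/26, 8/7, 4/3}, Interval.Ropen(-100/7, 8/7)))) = EmptySet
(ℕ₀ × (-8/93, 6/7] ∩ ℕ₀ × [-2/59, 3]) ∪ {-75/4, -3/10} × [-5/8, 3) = (ℕ₀ × [-2/59, 6/7]) ∪ ({-75/4, -3/10} × [-5/8, 3))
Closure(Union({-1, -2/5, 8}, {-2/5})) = {-1, -2/5, 8}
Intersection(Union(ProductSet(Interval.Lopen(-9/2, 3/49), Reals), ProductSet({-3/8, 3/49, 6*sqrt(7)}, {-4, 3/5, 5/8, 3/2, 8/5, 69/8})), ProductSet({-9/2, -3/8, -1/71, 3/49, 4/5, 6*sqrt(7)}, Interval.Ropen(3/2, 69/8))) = Union(ProductSet({-3/8, -1/71, 3/49}, Interval.Ropen(3/2, 69/8)), ProductSet({-3/8, 3/49, 6*sqrt(7)}, {3/2, 8/5}))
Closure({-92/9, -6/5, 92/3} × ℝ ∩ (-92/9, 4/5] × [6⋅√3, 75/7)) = {-6/5} × [6⋅√3, 75/7]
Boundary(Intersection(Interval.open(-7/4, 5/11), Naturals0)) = Range(0, 1, 1)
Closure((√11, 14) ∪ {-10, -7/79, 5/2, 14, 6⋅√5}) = {-10, -7/79, 5/2} ∪ [√11, 14]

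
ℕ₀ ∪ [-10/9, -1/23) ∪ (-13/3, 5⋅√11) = (-13/3, 5⋅√11) ∪ ℕ₀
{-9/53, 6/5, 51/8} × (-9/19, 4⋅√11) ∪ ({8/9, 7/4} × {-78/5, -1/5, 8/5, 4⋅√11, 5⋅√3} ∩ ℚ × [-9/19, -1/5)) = {-9/53, 6/5, 51/8} × (-9/19, 4⋅√11)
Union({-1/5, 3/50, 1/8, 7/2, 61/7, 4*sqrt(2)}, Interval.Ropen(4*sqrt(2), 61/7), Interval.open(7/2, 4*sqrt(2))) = Union({-1/5, 3/50, 1/8}, Interval(7/2, 61/7))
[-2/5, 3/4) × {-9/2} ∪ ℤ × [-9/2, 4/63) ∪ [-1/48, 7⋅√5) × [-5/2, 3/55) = (ℤ × [-9/2, 4/63)) ∪ ([-2/5, 3/4) × {-9/2}) ∪ ([-1/48, 7⋅√5) × [-5/2, 3/55))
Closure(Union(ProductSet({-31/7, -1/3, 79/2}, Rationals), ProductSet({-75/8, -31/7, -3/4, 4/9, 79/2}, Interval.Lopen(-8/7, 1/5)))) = Union(ProductSet({-31/7, -1/3, 79/2}, Reals), ProductSet({-75/8, -31/7, -3/4, 4/9, 79/2}, Interval(-8/7, 1/5)))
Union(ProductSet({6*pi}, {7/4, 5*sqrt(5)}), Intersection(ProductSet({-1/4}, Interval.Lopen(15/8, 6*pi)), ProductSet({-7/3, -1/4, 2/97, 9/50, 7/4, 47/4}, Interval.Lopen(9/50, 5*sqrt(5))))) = Union(ProductSet({-1/4}, Interval.Lopen(15/8, 5*sqrt(5))), ProductSet({6*pi}, {7/4, 5*sqrt(5)}))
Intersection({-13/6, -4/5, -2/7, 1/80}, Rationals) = {-13/6, -4/5, -2/7, 1/80}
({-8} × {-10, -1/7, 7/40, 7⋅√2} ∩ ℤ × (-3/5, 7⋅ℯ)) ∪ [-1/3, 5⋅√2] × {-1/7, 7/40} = ({-8} × {-1/7, 7/40, 7⋅√2}) ∪ ([-1/3, 5⋅√2] × {-1/7, 7/40})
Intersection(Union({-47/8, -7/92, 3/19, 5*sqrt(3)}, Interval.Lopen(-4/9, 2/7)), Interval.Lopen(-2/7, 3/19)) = Interval.Lopen(-2/7, 3/19)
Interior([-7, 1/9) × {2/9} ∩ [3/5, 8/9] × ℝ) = ∅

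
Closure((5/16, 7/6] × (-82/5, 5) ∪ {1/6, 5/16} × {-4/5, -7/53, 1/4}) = ({1/6, 5/16} × {-4/5, -7/53, 1/4}) ∪ ({5/16, 7/6} × [-82/5, 5]) ∪ ([5/16, 7/6] × {-82/5, 5}) ∪ ((5/16, 7/6] × (-82/5, 5))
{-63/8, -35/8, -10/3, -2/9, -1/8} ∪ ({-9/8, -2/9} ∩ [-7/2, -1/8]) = {-63/8, -35/8, -10/3, -9/8, -2/9, -1/8}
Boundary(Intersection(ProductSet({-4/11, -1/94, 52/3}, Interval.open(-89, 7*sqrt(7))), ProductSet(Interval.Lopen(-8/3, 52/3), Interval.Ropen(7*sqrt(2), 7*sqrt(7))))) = ProductSet({-4/11, -1/94, 52/3}, Interval(7*sqrt(2), 7*sqrt(7)))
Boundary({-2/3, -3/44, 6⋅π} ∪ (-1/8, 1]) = {-2/3, -1/8, 1, 6⋅π}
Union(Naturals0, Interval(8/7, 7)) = Union(Interval(8/7, 7), Naturals0)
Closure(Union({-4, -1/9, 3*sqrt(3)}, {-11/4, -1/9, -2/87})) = {-4, -11/4, -1/9, -2/87, 3*sqrt(3)}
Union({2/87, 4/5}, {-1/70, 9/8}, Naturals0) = Union({-1/70, 2/87, 4/5, 9/8}, Naturals0)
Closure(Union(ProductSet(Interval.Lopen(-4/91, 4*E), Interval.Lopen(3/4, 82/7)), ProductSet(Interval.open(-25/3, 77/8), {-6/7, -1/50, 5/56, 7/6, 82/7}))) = Union(ProductSet({-4/91, 4*E}, Interval(3/4, 82/7)), ProductSet(Interval(-25/3, 77/8), {-6/7, -1/50, 5/56, 82/7}), ProductSet(Interval.Ropen(-25/3, 77/8), {-6/7, -1/50, 5/56, 7/6, 82/7}), ProductSet(Interval(-4/91, 4*E), {3/4, 82/7}), ProductSet(Interval.Lopen(-4/91, 4*E), Interval.Lopen(3/4, 82/7)))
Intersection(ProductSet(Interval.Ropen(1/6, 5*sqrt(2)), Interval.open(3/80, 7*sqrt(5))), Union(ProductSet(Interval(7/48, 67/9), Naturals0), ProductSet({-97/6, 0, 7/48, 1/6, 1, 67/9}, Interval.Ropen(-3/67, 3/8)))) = Union(ProductSet({1/6, 1}, Interval.open(3/80, 3/8)), ProductSet(Interval.Ropen(1/6, 5*sqrt(2)), Range(1, 16, 1)))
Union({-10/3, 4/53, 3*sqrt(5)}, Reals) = Reals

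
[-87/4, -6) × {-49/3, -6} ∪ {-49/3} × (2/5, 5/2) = ({-49/3} × (2/5, 5/2)) ∪ ([-87/4, -6) × {-49/3, -6})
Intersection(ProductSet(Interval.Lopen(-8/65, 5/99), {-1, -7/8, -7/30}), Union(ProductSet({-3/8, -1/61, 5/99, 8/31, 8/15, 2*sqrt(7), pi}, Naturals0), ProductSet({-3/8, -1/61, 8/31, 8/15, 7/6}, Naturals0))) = EmptySet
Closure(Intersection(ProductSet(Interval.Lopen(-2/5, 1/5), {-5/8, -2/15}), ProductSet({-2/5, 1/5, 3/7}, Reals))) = ProductSet({1/5}, {-5/8, -2/15})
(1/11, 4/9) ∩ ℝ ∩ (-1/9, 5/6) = (1/11, 4/9)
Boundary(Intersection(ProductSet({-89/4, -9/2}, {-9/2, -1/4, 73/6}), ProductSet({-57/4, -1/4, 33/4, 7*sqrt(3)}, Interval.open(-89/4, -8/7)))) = EmptySet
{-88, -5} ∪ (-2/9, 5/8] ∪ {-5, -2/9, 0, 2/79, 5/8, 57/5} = {-88, -5, 57/5} ∪ [-2/9, 5/8]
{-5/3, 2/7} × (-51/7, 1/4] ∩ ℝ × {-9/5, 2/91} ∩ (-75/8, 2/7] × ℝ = {-5/3, 2/7} × {-9/5, 2/91}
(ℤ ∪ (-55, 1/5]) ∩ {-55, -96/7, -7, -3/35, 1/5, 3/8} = {-55, -96/7, -7, -3/35, 1/5}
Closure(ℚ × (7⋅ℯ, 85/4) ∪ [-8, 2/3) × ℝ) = ([-8, 2/3] × ℝ) ∪ (ℚ × (7⋅ℯ, 85/4)) ∪ (((-∞, -8] ∪ [2/3, ∞)) × [7⋅ℯ, 85/4])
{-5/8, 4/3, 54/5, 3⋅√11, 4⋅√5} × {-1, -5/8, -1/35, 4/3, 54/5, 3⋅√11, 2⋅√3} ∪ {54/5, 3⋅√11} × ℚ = ({54/5, 3⋅√11} × ℚ) ∪ ({-5/8, 4/3, 54/5, 3⋅√11, 4⋅√5} × {-1, -5/8, -1/35, 4/3, 54/5, 3⋅√11, 2⋅√3})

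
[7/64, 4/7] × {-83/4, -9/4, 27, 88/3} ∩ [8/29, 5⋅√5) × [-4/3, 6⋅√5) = ∅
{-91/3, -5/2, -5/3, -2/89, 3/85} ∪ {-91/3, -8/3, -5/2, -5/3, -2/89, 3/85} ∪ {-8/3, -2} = {-91/3, -8/3, -5/2, -2, -5/3, -2/89, 3/85}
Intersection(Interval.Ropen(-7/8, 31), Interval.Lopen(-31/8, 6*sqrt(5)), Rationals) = Intersection(Interval(-7/8, 6*sqrt(5)), Rationals)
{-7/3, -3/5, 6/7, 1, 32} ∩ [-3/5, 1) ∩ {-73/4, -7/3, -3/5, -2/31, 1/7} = {-3/5}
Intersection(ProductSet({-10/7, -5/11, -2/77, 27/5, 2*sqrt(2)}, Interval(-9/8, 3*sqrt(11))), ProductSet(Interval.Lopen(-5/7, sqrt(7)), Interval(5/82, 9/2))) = ProductSet({-5/11, -2/77}, Interval(5/82, 9/2))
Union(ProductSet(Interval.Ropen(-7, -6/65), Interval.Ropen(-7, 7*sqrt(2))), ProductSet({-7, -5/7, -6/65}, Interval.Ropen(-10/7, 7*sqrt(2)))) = Union(ProductSet({-7, -5/7, -6/65}, Interval.Ropen(-10/7, 7*sqrt(2))), ProductSet(Interval.Ropen(-7, -6/65), Interval.Ropen(-7, 7*sqrt(2))))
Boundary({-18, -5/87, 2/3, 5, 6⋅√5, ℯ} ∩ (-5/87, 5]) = {2/3, 5, ℯ}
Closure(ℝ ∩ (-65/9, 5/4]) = [-65/9, 5/4]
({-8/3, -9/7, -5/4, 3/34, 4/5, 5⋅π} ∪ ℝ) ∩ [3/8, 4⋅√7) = [3/8, 4⋅√7)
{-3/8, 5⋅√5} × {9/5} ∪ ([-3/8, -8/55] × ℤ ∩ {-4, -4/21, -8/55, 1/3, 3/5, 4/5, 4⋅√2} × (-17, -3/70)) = ({-4/21, -8/55} × {-16, -15, …, -1}) ∪ ({-3/8, 5⋅√5} × {9/5})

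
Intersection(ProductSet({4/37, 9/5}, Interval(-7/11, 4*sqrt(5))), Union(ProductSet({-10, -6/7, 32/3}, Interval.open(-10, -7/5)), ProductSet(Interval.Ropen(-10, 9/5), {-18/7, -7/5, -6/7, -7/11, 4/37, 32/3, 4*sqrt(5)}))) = ProductSet({4/37}, {-7/11, 4/37, 4*sqrt(5)})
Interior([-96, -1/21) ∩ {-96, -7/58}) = ∅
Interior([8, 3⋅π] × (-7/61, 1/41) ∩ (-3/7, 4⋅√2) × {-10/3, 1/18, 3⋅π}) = ∅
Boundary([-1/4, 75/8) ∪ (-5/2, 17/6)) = {-5/2, 75/8}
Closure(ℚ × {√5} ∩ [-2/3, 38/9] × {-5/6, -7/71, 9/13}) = ∅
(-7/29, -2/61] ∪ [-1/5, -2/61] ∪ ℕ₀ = (-7/29, -2/61] ∪ ℕ₀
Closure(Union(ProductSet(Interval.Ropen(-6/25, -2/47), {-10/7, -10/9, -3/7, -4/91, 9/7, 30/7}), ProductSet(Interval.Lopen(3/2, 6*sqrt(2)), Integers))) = Union(ProductSet(Interval(-6/25, -2/47), {-10/7, -10/9, -3/7, -4/91, 9/7, 30/7}), ProductSet(Interval(3/2, 6*sqrt(2)), Integers))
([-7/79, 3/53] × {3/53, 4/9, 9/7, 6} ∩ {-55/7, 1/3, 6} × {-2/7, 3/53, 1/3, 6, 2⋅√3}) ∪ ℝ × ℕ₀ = ℝ × ℕ₀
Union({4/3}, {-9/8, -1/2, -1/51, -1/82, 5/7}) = {-9/8, -1/2, -1/51, -1/82, 5/7, 4/3}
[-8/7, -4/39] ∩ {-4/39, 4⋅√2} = {-4/39}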